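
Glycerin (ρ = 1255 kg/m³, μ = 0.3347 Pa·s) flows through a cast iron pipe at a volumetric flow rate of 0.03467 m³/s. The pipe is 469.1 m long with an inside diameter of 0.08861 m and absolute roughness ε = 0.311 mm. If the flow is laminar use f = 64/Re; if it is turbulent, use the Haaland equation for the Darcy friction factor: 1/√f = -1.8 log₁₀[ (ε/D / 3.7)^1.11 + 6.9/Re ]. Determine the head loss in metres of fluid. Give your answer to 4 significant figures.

Cross-sectional area A = πD²/4 = π(0.08861)²/4 = 0.006167 m²; mean velocity V = Q/A = 0.03467/0.006167 = 5.622 m/s.
Reynolds number Re = ρVD/μ = 1255 · 5.622 · 0.08861 / 0.335 = 1868.
Re < 2300 → laminar flow, so f = 64/Re = 64/1868 = 0.03426 (the turbulent correlation is not needed).
Darcy-Weisbach: ΔP = f(L/D)(ρV²/2) = 0.03426·(469.1/0.08861)·(1255·5.622²/2) = 0.03426·5294·1.983e+04 = 3.598e+06 Pa.
Head loss h_f = ΔP/(ρg) = 3.598e+06/(1255·9.81) = 292.2 m.

h_f ≈ 292.2 m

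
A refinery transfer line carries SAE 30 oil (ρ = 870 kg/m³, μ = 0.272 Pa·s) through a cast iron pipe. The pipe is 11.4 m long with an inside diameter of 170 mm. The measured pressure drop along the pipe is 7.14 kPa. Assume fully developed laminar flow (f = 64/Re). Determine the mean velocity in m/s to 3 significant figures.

For laminar flow, f = 64/Re with Re = ρVD/μ, so Darcy-Weisbach reduces to ΔP = 32μLV/D². Solving for V: V = ΔP·D²/(32μL) = 7140·(0.17)²/(32·0.272·11.4) = 2.08 m/s.
Check: Re = ρVD/μ = 870·2.08·0.17/0.272 = 1131 < 2300, so the laminar assumption holds.

V ≈ 2.08 m/s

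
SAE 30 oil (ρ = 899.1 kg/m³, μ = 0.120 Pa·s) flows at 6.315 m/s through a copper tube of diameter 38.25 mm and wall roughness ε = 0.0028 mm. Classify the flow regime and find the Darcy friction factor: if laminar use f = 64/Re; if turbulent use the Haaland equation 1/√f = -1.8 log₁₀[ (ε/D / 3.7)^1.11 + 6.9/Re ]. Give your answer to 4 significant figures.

f ≈ 0.03536

Re = ρVD/μ = 899.1·6.315·0.03825/0.12 = 1810.
Re < 2300 → laminar, so f = 64/Re = 0.03536 (roughness is irrelevant in laminar flow).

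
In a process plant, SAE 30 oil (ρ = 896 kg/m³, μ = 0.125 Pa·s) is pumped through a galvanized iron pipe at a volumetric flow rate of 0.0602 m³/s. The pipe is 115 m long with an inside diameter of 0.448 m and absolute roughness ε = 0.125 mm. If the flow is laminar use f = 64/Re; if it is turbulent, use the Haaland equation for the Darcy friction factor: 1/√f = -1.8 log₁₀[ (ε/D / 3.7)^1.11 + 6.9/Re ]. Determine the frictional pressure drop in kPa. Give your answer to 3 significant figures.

ΔP ≈ 0.875 kPa

Cross-sectional area A = πD²/4 = π(0.448)²/4 = 0.1576 m²; mean velocity V = Q/A = 0.0602/0.1576 = 0.3819 m/s.
Reynolds number Re = ρVD/μ = 896 · 0.3819 · 0.448 / 0.125 = 1226.
Re < 2300 → laminar flow, so f = 64/Re = 64/1226 = 0.05219 (the turbulent correlation is not needed).
Darcy-Weisbach: ΔP = f(L/D)(ρV²/2) = 0.05219·(115/0.448)·(896·0.3819²/2) = 0.05219·256.7·65.34 = 875.3 Pa.
ΔP = 875.3 Pa = 0.875 kPa.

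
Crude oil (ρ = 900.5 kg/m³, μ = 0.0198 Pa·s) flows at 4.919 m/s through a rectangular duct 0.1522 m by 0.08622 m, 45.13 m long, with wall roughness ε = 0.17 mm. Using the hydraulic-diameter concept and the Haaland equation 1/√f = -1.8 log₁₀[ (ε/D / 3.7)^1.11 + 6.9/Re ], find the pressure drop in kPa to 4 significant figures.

ΔP ≈ 123.6 kPa

Hydraulic diameter D_h = 4A/P = 4·(0.1522·0.08622)/(2·(0.1522+0.08622)) = 0.05249/0.4768 = 0.1101 m.
Re = ρVD_h/μ = 900.5·4.919·0.1101/0.0198 = 2.463e+04.
ε/D_h = 0.00017/0.1101 = 0.00154; Haaland gives 1/√f = -1.8 log₁₀[0.000177+0.00028] = 6.011, so f = 0.02767.
ΔP = f(L/D_h)(ρV²/2) = 0.02767·45.13/0.1101·1.089e+04 = 1.236e+05 Pa.
ΔP = 123.6 kPa.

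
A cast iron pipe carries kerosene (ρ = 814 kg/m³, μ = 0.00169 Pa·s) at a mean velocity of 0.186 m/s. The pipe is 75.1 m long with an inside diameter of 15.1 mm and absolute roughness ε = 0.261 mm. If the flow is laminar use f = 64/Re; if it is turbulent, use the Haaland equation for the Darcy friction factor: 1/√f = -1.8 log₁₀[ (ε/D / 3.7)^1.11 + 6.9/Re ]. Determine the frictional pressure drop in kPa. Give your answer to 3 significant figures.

ΔP ≈ 3.31 kPa

Reynolds number Re = ρVD/μ = 814 · 0.186 · 0.0151 / 0.00169 = 1353.
Re < 2300 → laminar flow, so f = 64/Re = 64/1353 = 0.04731 (the turbulent correlation is not needed).
Darcy-Weisbach: ΔP = f(L/D)(ρV²/2) = 0.04731·(75.1/0.0151)·(814·0.186²/2) = 0.04731·4974·14.08 = 3313 Pa.
ΔP = 3313 Pa = 3.31 kPa.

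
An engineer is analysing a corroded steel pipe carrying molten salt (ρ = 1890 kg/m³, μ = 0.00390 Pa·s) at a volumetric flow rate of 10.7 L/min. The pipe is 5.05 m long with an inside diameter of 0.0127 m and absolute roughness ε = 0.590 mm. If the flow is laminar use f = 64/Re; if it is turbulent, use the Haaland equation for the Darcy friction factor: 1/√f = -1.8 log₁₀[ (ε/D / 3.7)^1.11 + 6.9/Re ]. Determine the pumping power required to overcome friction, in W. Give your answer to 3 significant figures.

P ≈ 9.59 W

Q = 10.7 L/min = 10.7/60000 = 0.0001783 m³/s.
Cross-sectional area A = πD²/4 = π(0.0127)²/4 = 0.0001267 m²; mean velocity V = Q/A = 0.0001783/0.0001267 = 1.408 m/s.
Reynolds number Re = ρVD/μ = 1890 · 1.408 · 0.0127 / 0.0039 = 8664.
Re > 4000 → turbulent. Relative roughness ε/D = 0.00059/0.0127 = 0.0465. Haaland: 1/√f = -1.8 log₁₀[(0.0465/3.7)^1.11 + 6.9/8664] = -1.8 log₁₀[0.00776 + 0.000796] = 3.722, so f = 0.07218.
Darcy-Weisbach: ΔP = f(L/D)(ρV²/2) = 0.07218·(5.05/0.0127)·(1890·1.408²/2) = 0.07218·397.6·1873 = 5.375e+04 Pa.
Pumping power P = QΔP = 0.0001783·5.375e+04 = 9.586 W = 9.59 W.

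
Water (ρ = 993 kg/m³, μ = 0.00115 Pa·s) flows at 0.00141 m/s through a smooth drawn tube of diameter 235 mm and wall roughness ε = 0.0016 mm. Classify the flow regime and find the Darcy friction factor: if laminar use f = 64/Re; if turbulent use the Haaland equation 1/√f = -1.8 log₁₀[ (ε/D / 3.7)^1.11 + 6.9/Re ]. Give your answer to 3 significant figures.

Re = ρVD/μ = 993·0.00141·0.235/0.00115 = 286.1.
Re < 2300 → laminar, so f = 64/Re = 0.2237 (roughness is irrelevant in laminar flow).

f ≈ 0.224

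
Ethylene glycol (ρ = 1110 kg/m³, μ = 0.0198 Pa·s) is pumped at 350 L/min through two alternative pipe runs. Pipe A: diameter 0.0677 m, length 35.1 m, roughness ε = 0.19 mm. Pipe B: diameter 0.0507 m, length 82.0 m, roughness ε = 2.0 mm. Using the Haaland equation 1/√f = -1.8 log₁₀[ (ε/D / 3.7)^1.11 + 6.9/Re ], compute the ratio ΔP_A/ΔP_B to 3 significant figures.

Pipe A: V = Q/A = 0.005833/0.0036 = 1.621 m/s; Re = 6150; ε/D = 0.00281; Haaland → f = 0.03843; ΔP_A = f(L/D)(ρV²/2) = 2.904e+04 Pa.
Pipe B: V = Q/A = 0.005833/0.002019 = 2.889 m/s; Re = 8213; ε/D = 0.0394; Haaland → f = 0.06764; ΔP_B = f(L/D)(ρV²/2) = 5.069e+05 Pa.
ΔP_A/ΔP_B = 2.904e+04/5.069e+05 = 0.0573.

ΔP_A/ΔP_B ≈ 0.0573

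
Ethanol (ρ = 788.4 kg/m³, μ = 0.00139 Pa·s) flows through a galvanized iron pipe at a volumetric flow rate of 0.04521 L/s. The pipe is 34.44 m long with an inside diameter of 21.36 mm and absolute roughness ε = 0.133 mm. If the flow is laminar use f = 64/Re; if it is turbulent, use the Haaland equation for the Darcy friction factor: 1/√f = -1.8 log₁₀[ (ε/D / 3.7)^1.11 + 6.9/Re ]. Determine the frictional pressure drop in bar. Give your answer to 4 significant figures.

ΔP ≈ 0.004236 bar

Q = 0.04521 L/s = 0.04521/1000 = 4.521e-05 m³/s.
Cross-sectional area A = πD²/4 = π(0.02136)²/4 = 0.0003583 m²; mean velocity V = Q/A = 4.521e-05/0.0003583 = 0.1262 m/s.
Reynolds number Re = ρVD/μ = 788.4 · 0.1262 · 0.02136 / 0.00139 = 1529.
Re < 2300 → laminar flow, so f = 64/Re = 64/1529 = 0.04187 (the turbulent correlation is not needed).
Darcy-Weisbach: ΔP = f(L/D)(ρV²/2) = 0.04187·(34.44/0.02136)·(788.4·0.1262²/2) = 0.04187·1612·6.275 = 423.6 Pa.
ΔP = 423.6 Pa = 0.004236 bar.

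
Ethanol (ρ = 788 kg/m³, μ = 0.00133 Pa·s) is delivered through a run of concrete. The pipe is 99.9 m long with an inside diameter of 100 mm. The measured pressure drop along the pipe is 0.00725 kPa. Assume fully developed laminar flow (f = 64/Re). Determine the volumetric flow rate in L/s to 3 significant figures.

For laminar flow, f = 64/Re with Re = ρVD/μ, so Darcy-Weisbach reduces to ΔP = 32μLV/D². Solving for V: V = ΔP·D²/(32μL) = 7.25·(0.1)²/(32·0.00133·99.9) = 0.01705 m/s.
Check: Re = ρVD/μ = 788·0.01705·0.1/0.00133 = 1010 < 2300, so the laminar assumption holds.
Q = V·A = 0.01705·(π/4·0.1²) = 0.0001339 m³/s = 0.134 L/s.

Q ≈ 0.134 L/s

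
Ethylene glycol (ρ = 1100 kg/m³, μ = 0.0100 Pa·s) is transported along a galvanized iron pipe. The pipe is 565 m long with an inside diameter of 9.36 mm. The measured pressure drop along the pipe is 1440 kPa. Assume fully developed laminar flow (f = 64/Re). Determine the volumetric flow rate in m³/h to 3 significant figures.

For laminar flow, f = 64/Re with Re = ρVD/μ, so Darcy-Weisbach reduces to ΔP = 32μLV/D². Solving for V: V = ΔP·D²/(32μL) = 1.44e+06·(0.00936)²/(32·0.01·565) = 0.6978 m/s.
Check: Re = ρVD/μ = 1100·0.6978·0.00936/0.01 = 718.4 < 2300, so the laminar assumption holds.
Q = V·A = 0.6978·(π/4·0.00936²) = 4.801e-05 m³/s = 0.173 m³/h.

Q ≈ 0.173 m³/h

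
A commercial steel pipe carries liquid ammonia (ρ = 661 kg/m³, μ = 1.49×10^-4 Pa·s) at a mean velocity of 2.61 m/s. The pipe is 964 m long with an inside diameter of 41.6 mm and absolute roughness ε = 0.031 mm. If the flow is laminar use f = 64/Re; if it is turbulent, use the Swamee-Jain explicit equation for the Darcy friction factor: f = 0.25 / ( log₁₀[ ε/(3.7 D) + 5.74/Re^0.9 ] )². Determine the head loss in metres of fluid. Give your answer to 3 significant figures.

h_f ≈ 154 m

Reynolds number Re = ρVD/μ = 661 · 2.61 · 0.0416 / 0.000149 = 4.817e+05.
Re > 4000 → turbulent. Relative roughness ε/D = 3.1e-05/0.0416 = 0.000745. Swamee-Jain: f = 0.25/(log₁₀[0.000745/3.7 + 5.74/4.817e+05^0.9])² = 0.25/(log₁₀[0.000201 + 4.41e-05])² = 0.25/(-3.61)² = 0.01918.
Darcy-Weisbach: ΔP = f(L/D)(ρV²/2) = 0.01918·(964/0.0416)·(661·2.61²/2) = 0.01918·2.317e+04·2251 = 1.001e+06 Pa.
Head loss h_f = ΔP/(ρg) = 1.001e+06/(661·9.81) = 154 m.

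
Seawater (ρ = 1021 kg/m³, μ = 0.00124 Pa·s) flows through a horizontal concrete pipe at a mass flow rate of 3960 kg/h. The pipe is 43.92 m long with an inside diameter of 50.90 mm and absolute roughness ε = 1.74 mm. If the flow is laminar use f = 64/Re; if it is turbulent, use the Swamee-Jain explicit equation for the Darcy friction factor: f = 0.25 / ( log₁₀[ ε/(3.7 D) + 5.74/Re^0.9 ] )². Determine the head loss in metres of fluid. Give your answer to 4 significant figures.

h_f ≈ 0.7686 m

ṁ = 3960 kg/h = 3960/3600 = 1.1 kg/s.
A = πD²/4 = π(0.0509)²/4 = 0.002035 m²; mean velocity V = ṁ/(ρA) = 1.1/(1021 · 0.002035) = 0.5295 m/s.
Reynolds number Re = ρVD/μ = 1021 · 0.5295 · 0.0509 / 0.00124 = 2.219e+04.
Re > 4000 → turbulent. Relative roughness ε/D = 0.00174/0.0509 = 0.0342. Swamee-Jain: f = 0.25/(log₁₀[0.0342/3.7 + 5.74/2.219e+04^0.9])² = 0.25/(log₁₀[0.00924 + 0.000704])² = 0.25/(-2.002)² = 0.06234.
Darcy-Weisbach: ΔP = f(L/D)(ρV²/2) = 0.06234·(43.92/0.0509)·(1021·0.5295²/2) = 0.06234·862.9·143.1 = 7699 Pa.
Head loss h_f = ΔP/(ρg) = 7699/(1021·9.81) = 0.7686 m.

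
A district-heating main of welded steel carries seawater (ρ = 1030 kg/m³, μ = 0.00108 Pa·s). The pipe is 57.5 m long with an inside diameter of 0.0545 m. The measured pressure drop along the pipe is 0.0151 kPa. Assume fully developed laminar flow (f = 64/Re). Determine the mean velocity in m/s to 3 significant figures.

For laminar flow, f = 64/Re with Re = ρVD/μ, so Darcy-Weisbach reduces to ΔP = 32μLV/D². Solving for V: V = ΔP·D²/(32μL) = 15.1·(0.0545)²/(32·0.00108·57.5) = 0.02257 m/s.
Check: Re = ρVD/μ = 1030·0.02257·0.0545/0.00108 = 1173 < 2300, so the laminar assumption holds.

V ≈ 0.0226 m/s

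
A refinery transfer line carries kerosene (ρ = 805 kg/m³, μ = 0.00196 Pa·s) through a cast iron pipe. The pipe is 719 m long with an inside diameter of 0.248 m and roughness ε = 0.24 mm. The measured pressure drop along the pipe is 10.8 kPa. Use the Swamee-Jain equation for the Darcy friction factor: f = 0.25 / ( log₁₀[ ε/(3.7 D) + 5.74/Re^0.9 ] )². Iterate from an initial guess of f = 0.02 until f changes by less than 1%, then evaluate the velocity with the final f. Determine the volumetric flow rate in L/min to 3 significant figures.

Rearranging Darcy-Weisbach: V = √(2·ΔP·D/(f·L·ρ)). With ε/D = 0.00024/0.248 = 0.000968, iterate starting from f = 0.02:
  f = 0.02 → V = √(2·1.08e+04·0.248/(0.02·719·805)) = 0.6803 m/s; Re = ρVD/μ = 6.929e+04; f → 0.02311
  f = 0.02311 → V = 0.6328 m/s; Re = 6.446e+04; f → 0.02331
Converged (Δf/f < 1%). With the final f = 0.02331: V = √(2·1.08e+04·0.248/(0.02331·719·805)) = 0.6301 m/s.
Q = V·A = 0.6301·(π/4·0.248²) = 0.03044 m³/s = 1830 L/min.

Q ≈ 1830 L/min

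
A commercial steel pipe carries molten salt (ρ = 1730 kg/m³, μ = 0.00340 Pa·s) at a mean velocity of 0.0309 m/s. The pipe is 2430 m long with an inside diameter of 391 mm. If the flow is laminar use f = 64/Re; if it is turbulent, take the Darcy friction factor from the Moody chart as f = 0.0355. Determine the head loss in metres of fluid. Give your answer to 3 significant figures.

h_f ≈ 0.0107 m

Reynolds number Re = ρVD/μ = 1730 · 0.0309 · 0.391 / 0.0034 = 6148.
Re > 4000 → turbulent; use the Moody-chart value f = 0.0355.
Darcy-Weisbach: ΔP = f(L/D)(ρV²/2) = 0.0355·(2430/0.391)·(1730·0.0309²/2) = 0.0355·6215·0.8259 = 182.2 Pa.
Head loss h_f = ΔP/(ρg) = 182.2/(1730·9.81) = 0.0107 m.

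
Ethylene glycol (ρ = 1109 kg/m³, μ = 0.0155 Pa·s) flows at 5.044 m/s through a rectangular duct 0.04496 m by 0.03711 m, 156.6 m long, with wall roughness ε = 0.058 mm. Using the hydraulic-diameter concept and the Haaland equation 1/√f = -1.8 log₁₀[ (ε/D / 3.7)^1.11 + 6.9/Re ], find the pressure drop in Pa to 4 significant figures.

ΔP ≈ 1639000 Pa

Hydraulic diameter D_h = 4A/P = 4·(0.04496·0.03711)/(2·(0.04496+0.03711)) = 0.006674/0.1641 = 0.04066 m.
Re = ρVD_h/μ = 1109·5.044·0.04066/0.0155 = 1.467e+04.
ε/D_h = 5.8e-05/0.04066 = 0.00143; Haaland gives 1/√f = -1.8 log₁₀[0.000162+0.00047] = 5.758, so f = 0.03016.
ΔP = f(L/D_h)(ρV²/2) = 0.03016·156.6/0.04066·1.411e+04 = 1.639e+06 Pa.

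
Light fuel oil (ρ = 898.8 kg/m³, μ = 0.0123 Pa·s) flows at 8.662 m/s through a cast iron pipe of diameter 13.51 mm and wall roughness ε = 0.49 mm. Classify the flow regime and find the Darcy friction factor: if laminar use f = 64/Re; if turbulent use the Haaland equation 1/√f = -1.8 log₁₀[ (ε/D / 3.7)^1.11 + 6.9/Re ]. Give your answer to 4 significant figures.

f ≈ 0.06531

Re = ρVD/μ = 898.8·8.662·0.01351/0.0123 = 8551.
Re > 4000 → turbulent. ε/D = 0.00049/0.01351 = 0.0363; Haaland: 1/√f = -1.8 log₁₀[0.00589 + 0.000807] = 3.913, so f = 0.06531.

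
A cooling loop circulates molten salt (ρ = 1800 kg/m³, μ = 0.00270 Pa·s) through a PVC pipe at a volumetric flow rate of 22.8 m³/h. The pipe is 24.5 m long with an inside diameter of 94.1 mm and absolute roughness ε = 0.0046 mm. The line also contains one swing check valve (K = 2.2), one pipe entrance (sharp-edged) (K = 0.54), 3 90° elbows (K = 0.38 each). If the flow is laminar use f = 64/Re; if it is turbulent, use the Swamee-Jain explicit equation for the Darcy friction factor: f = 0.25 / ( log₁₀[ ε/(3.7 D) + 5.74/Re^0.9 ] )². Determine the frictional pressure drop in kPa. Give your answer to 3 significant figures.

ΔP ≈ 6.85 kPa

Q = 22.8 m³/h = 22.8/3600 = 0.006333 m³/s.
Cross-sectional area A = πD²/4 = π(0.0941)²/4 = 0.006955 m²; mean velocity V = Q/A = 0.006333/0.006955 = 0.9107 m/s.
Reynolds number Re = ρVD/μ = 1800 · 0.9107 · 0.0941 / 0.0027 = 5.713e+04.
Re > 4000 → turbulent. Relative roughness ε/D = 4.6e-06/0.0941 = 4.89e-05. Swamee-Jain: f = 0.25/(log₁₀[4.89e-05/3.7 + 5.74/5.713e+04^0.9])² = 0.25/(log₁₀[1.32e-05 + 0.0003])² = 0.25/(-3.504)² = 0.02037.
Total minor-loss coefficient ΣK = 1·2.2 + 1·0.54 + 3·0.38 = 3.88.
ΔP = [f·L/D + ΣK]·(ρV²/2) = [0.02037·24.5/0.0941 + 3.88]·(1800·0.9107²/2) = [5.303 + 3.88]·746.4 = 6854 Pa.
ΔP = 6854 Pa = 6.85 kPa.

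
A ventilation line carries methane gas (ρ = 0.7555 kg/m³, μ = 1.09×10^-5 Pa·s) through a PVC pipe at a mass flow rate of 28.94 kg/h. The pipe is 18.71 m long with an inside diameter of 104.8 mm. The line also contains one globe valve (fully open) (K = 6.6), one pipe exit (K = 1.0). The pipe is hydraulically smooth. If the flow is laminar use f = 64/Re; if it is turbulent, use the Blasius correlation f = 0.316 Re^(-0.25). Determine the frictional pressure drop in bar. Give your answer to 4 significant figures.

ṁ = 28.94 kg/h = 28.94/3600 = 0.008039 kg/s.
A = πD²/4 = π(0.1048)²/4 = 0.008626 m²; mean velocity V = ṁ/(ρA) = 0.008039/(0.7555 · 0.008626) = 1.234 m/s.
Reynolds number Re = ρVD/μ = 0.7555 · 1.234 · 0.1048 / 1.09e-05 = 8960.
Re > 4000 → turbulent. Smooth-pipe (Blasius): f = 0.316 Re^(-0.25) = 0.316/(8960)^0.25 = 0.03248.
Total minor-loss coefficient ΣK = 1·6.6 + 1·1 = 7.6.
ΔP = [f·L/D + ΣK]·(ρV²/2) = [0.03248·18.71/0.1048 + 7.6]·(0.7555·1.234²/2) = [5.799 + 7.6]·0.5748 = 7.701 Pa.
ΔP = 7.701 Pa = 7.701×10^-5 bar.

ΔP ≈ 7.701×10^-5 bar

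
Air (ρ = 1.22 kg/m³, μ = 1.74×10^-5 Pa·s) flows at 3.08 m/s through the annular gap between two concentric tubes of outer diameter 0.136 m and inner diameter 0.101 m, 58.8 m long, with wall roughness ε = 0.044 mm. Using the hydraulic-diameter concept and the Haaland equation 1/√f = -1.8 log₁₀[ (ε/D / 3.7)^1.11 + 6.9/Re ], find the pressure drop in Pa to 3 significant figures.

ΔP ≈ 339 Pa

Hydraulic diameter D_h = 4A/P = D_o - D_i = 0.136 - 0.101 = 0.035 m.
Re = ρVD_h/μ = 1.22·3.08·0.035/1.74e-05 = 7558.
ε/D_h = 4.4e-05/0.035 = 0.00126; Haaland gives 1/√f = -1.8 log₁₀[0.000141+0.000913] = 5.359, so f = 0.03482.
ΔP = f(L/D_h)(ρV²/2) = 0.03482·58.8/0.035·5.787 = 338.5 Pa.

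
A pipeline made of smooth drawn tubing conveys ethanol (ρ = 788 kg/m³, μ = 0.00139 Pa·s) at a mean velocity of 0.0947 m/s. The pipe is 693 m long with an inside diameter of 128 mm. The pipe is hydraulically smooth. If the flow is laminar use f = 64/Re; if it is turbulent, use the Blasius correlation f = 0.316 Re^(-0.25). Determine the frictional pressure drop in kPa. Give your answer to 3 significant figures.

Reynolds number Re = ρVD/μ = 788 · 0.0947 · 0.128 / 0.00139 = 6872.
Re > 4000 → turbulent. Smooth-pipe (Blasius): f = 0.316 Re^(-0.25) = 0.316/(6872)^0.25 = 0.03471.
Darcy-Weisbach: ΔP = f(L/D)(ρV²/2) = 0.03471·(693/0.128)·(788·0.0947²/2) = 0.03471·5414·3.533 = 664 Pa.
ΔP = 664 Pa = 0.664 kPa.

ΔP ≈ 0.664 kPa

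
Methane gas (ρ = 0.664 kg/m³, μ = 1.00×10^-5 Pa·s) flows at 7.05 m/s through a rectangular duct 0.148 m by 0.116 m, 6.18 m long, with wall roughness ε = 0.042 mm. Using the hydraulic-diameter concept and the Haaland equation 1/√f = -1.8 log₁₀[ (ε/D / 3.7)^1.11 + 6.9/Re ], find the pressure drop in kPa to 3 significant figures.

Hydraulic diameter D_h = 4A/P = 4·(0.148·0.116)/(2·(0.148+0.116)) = 0.06867/0.528 = 0.1301 m.
Re = ρVD_h/μ = 0.664·7.05·0.1301/1e-05 = 6.088e+04.
ε/D_h = 4.2e-05/0.1301 = 0.000323; Haaland gives 1/√f = -1.8 log₁₀[3.12e-05+0.000113] = 6.912, so f = 0.02093.
ΔP = f(L/D_h)(ρV²/2) = 0.02093·6.18/0.1301·16.5 = 16.41 Pa.
ΔP = 0.0164 kPa.

ΔP ≈ 0.0164 kPa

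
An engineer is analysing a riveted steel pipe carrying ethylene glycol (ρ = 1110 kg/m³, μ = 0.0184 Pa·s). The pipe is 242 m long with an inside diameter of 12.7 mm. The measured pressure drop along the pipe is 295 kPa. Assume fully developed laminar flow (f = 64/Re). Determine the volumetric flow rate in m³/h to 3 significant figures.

Q ≈ 0.152 m³/h

For laminar flow, f = 64/Re with Re = ρVD/μ, so Darcy-Weisbach reduces to ΔP = 32μLV/D². Solving for V: V = ΔP·D²/(32μL) = 2.95e+05·(0.0127)²/(32·0.0184·242) = 0.3339 m/s.
Check: Re = ρVD/μ = 1110·0.3339·0.0127/0.0184 = 255.8 < 2300, so the laminar assumption holds.
Q = V·A = 0.3339·(π/4·0.0127²) = 4.23e-05 m³/s = 0.152 m³/h.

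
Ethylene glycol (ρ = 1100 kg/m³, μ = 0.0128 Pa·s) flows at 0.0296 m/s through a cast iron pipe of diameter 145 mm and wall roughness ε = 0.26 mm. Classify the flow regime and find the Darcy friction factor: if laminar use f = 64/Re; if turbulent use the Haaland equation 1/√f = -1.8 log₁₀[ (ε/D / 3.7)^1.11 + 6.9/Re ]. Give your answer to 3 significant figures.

Re = ρVD/μ = 1100·0.0296·0.145/0.0128 = 368.8.
Re < 2300 → laminar, so f = 64/Re = 0.1735 (roughness is irrelevant in laminar flow).

f ≈ 0.174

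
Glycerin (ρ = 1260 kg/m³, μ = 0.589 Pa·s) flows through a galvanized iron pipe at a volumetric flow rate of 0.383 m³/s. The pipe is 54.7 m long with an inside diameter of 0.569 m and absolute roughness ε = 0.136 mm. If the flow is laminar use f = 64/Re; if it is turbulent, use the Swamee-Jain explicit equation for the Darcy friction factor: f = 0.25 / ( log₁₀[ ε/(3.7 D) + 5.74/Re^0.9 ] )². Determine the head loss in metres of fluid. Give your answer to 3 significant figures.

h_f ≈ 0.388 m

Cross-sectional area A = πD²/4 = π(0.569)²/4 = 0.2543 m²; mean velocity V = Q/A = 0.383/0.2543 = 1.506 m/s.
Reynolds number Re = ρVD/μ = 1260 · 1.506 · 0.569 / 0.589 = 1833.
Re < 2300 → laminar flow, so f = 64/Re = 64/1833 = 0.03491 (the turbulent correlation is not needed).
Darcy-Weisbach: ΔP = f(L/D)(ρV²/2) = 0.03491·(54.7/0.569)·(1260·1.506²/2) = 0.03491·96.13·1429 = 4796 Pa.
Head loss h_f = ΔP/(ρg) = 4796/(1260·9.81) = 0.388 m.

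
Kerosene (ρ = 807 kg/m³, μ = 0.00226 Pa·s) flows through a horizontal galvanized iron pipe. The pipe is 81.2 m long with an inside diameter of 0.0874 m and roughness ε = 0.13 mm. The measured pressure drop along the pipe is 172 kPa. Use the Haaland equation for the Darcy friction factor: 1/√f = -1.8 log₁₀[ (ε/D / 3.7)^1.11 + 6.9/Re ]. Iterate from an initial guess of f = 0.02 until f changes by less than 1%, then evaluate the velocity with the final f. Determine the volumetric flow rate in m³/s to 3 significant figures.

Q ≈ 0.0268 m³/s

Rearranging Darcy-Weisbach: V = √(2·ΔP·D/(f·L·ρ)). With ε/D = 0.00013/0.0874 = 0.00149, iterate starting from f = 0.02:
  f = 0.02 → V = √(2·1.72e+05·0.0874/(0.02·81.2·807)) = 4.79 m/s; Re = ρVD/μ = 1.495e+05; f → 0.02298
  f = 0.02298 → V = 4.469 m/s; Re = 1.395e+05; f → 0.02306
Converged (Δf/f < 1%). With the final f = 0.02306: V = √(2·1.72e+05·0.0874/(0.02306·81.2·807)) = 4.461 m/s.
Q = V·A = 4.461·(π/4·0.0874²) = 0.02676 m³/s = 0.0268 m³/s.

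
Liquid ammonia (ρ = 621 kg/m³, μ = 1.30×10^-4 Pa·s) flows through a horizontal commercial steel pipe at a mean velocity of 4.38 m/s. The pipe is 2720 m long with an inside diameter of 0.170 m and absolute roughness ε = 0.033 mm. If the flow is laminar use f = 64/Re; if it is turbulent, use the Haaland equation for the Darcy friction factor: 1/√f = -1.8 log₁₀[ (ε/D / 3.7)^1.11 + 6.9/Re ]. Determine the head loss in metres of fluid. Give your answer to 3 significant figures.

h_f ≈ 218 m

Reynolds number Re = ρVD/μ = 621 · 4.38 · 0.17 / 0.00013 = 3.557e+06.
Re > 4000 → turbulent. Relative roughness ε/D = 3.3e-05/0.17 = 0.000194. Haaland: 1/√f = -1.8 log₁₀[(0.000194/3.7)^1.11 + 6.9/3.557e+06] = -1.8 log₁₀[1.77e-05 + 1.94e-06] = 8.471, so f = 0.01394.
Darcy-Weisbach: ΔP = f(L/D)(ρV²/2) = 0.01394·(2720/0.17)·(621·4.38²/2) = 0.01394·1.6e+04·5957 = 1.328e+06 Pa.
Head loss h_f = ΔP/(ρg) = 1.328e+06/(621·9.81) = 218 m.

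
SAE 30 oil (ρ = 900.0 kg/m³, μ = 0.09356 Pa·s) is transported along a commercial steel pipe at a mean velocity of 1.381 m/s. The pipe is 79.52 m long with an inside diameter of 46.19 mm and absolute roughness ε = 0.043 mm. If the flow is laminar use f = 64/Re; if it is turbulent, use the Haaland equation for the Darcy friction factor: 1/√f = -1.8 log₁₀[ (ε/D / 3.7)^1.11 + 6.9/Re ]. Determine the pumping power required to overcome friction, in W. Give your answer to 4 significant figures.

Reynolds number Re = ρVD/μ = 900 · 1.381 · 0.04619 / 0.0936 = 613.6.
Re < 2300 → laminar flow, so f = 64/Re = 64/613.6 = 0.1043 (the turbulent correlation is not needed).
Darcy-Weisbach: ΔP = f(L/D)(ρV²/2) = 0.1043·(79.52/0.04619)·(900·1.381²/2) = 0.1043·1722·858.2 = 1.541e+05 Pa.
Q = V·A = 1.381·0.001676 = 0.002314 m³/s.
Pumping power P = QΔP = 0.002314·1.541e+05 = 356.61 W = 356.6 W.

P ≈ 356.6 W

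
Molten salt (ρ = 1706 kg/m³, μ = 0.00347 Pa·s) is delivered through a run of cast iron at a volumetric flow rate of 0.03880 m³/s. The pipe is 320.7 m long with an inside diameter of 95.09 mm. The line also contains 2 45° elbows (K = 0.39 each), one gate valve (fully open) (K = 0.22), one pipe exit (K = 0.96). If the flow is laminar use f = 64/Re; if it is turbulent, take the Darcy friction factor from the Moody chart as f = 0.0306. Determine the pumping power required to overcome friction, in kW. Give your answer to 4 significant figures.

P ≈ 103.9 kW

Cross-sectional area A = πD²/4 = π(0.09509)²/4 = 0.007102 m²; mean velocity V = Q/A = 0.0388/0.007102 = 5.464 m/s.
Reynolds number Re = ρVD/μ = 1706 · 5.464 · 0.09509 / 0.00347 = 2.554e+05.
Re > 4000 → turbulent; use the Moody-chart value f = 0.0306.
Total minor-loss coefficient ΣK = 2·0.39 + 1·0.22 + 1·0.96 = 1.96.
ΔP = [f·L/D + ΣK]·(ρV²/2) = [0.0306·320.7/0.09509 + 1.96]·(1706·5.464²/2) = [103.2 + 1.96]·2.546e+04 = 2.678e+06 Pa.
Pumping power P = QΔP = 0.0388·2.678e+06 = 103890 W = 103.9 kW.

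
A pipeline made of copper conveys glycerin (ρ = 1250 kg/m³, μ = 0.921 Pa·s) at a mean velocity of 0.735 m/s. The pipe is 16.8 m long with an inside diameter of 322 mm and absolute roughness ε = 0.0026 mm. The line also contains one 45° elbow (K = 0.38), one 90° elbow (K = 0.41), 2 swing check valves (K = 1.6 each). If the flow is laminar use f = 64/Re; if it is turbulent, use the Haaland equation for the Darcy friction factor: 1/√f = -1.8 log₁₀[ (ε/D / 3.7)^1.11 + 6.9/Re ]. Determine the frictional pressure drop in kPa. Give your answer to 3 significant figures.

ΔP ≈ 4.86 kPa

Reynolds number Re = ρVD/μ = 1250 · 0.735 · 0.322 / 0.921 = 321.2.
Re < 2300 → laminar flow, so f = 64/Re = 64/321.2 = 0.1992 (the turbulent correlation is not needed).
Total minor-loss coefficient ΣK = 1·0.38 + 1·0.41 + 2·1.6 = 3.99.
ΔP = [f·L/D + ΣK]·(ρV²/2) = [0.1992·16.8/0.322 + 3.99]·(1250·0.735²/2) = [10.4 + 3.99]·337.6 = 4857 Pa.
ΔP = 4857 Pa = 4.86 kPa.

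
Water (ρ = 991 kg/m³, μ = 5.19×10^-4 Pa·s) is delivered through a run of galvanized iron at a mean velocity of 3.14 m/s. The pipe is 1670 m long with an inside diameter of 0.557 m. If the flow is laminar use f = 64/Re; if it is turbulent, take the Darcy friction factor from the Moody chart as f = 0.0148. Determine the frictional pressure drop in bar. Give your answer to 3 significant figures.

Reynolds number Re = ρVD/μ = 991 · 3.14 · 0.557 / 0.000519 = 3.34e+06.
Re > 4000 → turbulent; use the Moody-chart value f = 0.0148.
Darcy-Weisbach: ΔP = f(L/D)(ρV²/2) = 0.0148·(1670/0.557)·(991·3.14²/2) = 0.0148·2998·4885 = 2.168e+05 Pa.
ΔP = 2.168e+05 Pa = 2.17 bar.

ΔP ≈ 2.17 bar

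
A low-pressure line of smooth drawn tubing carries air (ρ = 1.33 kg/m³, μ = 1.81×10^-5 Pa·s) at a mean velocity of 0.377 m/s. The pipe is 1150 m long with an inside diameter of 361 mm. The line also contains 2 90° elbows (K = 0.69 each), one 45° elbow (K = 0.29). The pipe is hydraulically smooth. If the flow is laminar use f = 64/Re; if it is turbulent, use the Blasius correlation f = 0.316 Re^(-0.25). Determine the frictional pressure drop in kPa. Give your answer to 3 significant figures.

Reynolds number Re = ρVD/μ = 1.33 · 0.377 · 0.361 / 1.81e-05 = 1e+04.
Re > 4000 → turbulent. Smooth-pipe (Blasius): f = 0.316 Re^(-0.25) = 0.316/(1e+04)^0.25 = 0.0316.
Total minor-loss coefficient ΣK = 2·0.69 + 1·0.29 = 1.67.
ΔP = [f·L/D + ΣK]·(ρV²/2) = [0.0316·1150/0.361 + 1.67]·(1.33·0.377²/2) = [100.7 + 1.67]·0.09452 = 9.672 Pa.
ΔP = 9.672 Pa = 0.00967 kPa.

ΔP ≈ 0.00967 kPa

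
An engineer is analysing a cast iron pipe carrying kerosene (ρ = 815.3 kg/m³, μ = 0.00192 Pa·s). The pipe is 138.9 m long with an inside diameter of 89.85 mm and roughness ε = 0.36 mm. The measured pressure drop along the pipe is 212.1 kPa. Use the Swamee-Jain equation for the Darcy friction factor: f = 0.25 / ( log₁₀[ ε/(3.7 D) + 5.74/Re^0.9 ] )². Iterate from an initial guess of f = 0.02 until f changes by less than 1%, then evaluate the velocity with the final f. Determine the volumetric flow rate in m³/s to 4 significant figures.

Rearranging Darcy-Weisbach: V = √(2·ΔP·D/(f·L·ρ)). With ε/D = 0.00036/0.08985 = 0.00401, iterate starting from f = 0.02:
  f = 0.02 → V = √(2·2.121e+05·0.08985/(0.02·138.9·815.3)) = 4.102 m/s; Re = ρVD/μ = 1.565e+05; f → 0.02933
  f = 0.02933 → V = 3.387 m/s; Re = 1.292e+05; f → 0.0295
Converged (Δf/f < 1%). With the final f = 0.0295: V = √(2·2.121e+05·0.08985/(0.0295·138.9·815.3)) = 3.378 m/s.
Q = V·A = 3.378·(π/4·0.08985²) = 0.02142 m³/s = 0.02142 m³/s.

Q ≈ 0.02142 m³/s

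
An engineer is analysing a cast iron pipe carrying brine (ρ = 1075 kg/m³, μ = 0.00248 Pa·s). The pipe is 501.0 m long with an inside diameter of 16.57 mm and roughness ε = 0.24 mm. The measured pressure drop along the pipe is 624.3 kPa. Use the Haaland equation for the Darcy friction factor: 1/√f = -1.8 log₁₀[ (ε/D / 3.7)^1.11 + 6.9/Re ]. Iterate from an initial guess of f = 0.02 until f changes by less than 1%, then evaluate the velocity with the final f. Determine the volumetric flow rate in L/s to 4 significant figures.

Rearranging Darcy-Weisbach: V = √(2·ΔP·D/(f·L·ρ)). With ε/D = 0.00024/0.01657 = 0.0145, iterate starting from f = 0.02:
  f = 0.02 → V = √(2·6.243e+05·0.01657/(0.02·501·1075)) = 1.386 m/s; Re = ρVD/μ = 9954; f → 0.04748
  f = 0.04748 → V = 0.8995 m/s; Re = 6461; f → 0.04956
  f = 0.04956 → V = 0.8804 m/s; Re = 6323; f → 0.04969
Converged (Δf/f < 1%). With the final f = 0.04969: V = √(2·6.243e+05·0.01657/(0.04969·501·1075)) = 0.8793 m/s.
Q = V·A = 0.8793·(π/4·0.01657²) = 0.0001896 m³/s = 0.1896 L/s.

Q ≈ 0.1896 L/s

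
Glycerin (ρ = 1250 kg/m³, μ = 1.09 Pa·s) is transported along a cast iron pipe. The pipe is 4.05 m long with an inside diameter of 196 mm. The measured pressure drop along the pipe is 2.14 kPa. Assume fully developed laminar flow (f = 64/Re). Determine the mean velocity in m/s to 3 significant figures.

For laminar flow, f = 64/Re with Re = ρVD/μ, so Darcy-Weisbach reduces to ΔP = 32μLV/D². Solving for V: V = ΔP·D²/(32μL) = 2140·(0.196)²/(32·1.09·4.05) = 0.582 m/s.
Check: Re = ρVD/μ = 1250·0.582·0.196/1.09 = 130.8 < 2300, so the laminar assumption holds.

V ≈ 0.582 m/s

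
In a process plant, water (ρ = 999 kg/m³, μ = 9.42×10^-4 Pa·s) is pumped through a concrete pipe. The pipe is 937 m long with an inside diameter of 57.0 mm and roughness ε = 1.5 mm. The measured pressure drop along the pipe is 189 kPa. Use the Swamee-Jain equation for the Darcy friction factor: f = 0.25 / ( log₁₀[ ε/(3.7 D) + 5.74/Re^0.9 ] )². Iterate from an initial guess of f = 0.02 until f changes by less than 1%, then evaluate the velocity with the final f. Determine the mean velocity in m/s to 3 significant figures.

V ≈ 0.644 m/s

Rearranging Darcy-Weisbach: V = √(2·ΔP·D/(f·L·ρ)). With ε/D = 0.0015/0.057 = 0.0263, iterate starting from f = 0.02:
  f = 0.02 → V = √(2·1.89e+05·0.057/(0.02·937·999)) = 1.073 m/s; Re = ρVD/μ = 6.485e+04; f → 0.055
  f = 0.055 → V = 0.6469 m/s; Re = 3.91e+04; f → 0.05547
Converged (Δf/f < 1%). With the final f = 0.05547: V = √(2·1.89e+05·0.057/(0.05547·937·999)) = 0.6442 m/s.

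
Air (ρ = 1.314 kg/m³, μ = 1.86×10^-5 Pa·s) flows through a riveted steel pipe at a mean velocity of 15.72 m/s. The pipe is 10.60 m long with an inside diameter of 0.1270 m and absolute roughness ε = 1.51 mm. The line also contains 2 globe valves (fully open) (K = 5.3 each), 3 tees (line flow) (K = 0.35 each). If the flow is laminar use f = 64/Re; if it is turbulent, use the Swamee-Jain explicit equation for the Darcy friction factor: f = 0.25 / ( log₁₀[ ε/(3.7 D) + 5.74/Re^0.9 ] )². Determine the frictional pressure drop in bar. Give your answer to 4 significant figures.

Reynolds number Re = ρVD/μ = 1.314 · 15.72 · 0.127 / 1.86e-05 = 1.41e+05.
Re > 4000 → turbulent. Relative roughness ε/D = 0.00151/0.127 = 0.0119. Swamee-Jain: f = 0.25/(log₁₀[0.0119/3.7 + 5.74/1.41e+05^0.9])² = 0.25/(log₁₀[0.00321 + 0.000133])² = 0.25/(-2.475)² = 0.0408.
Total minor-loss coefficient ΣK = 2·5.3 + 3·0.35 = 11.6.
ΔP = [f·L/D + ΣK]·(ρV²/2) = [0.0408·10.6/0.127 + 11.6]·(1.314·15.72²/2) = [3.405 + 11.6]·162.4 = 2444 Pa.
ΔP = 2444 Pa = 0.02444 bar.

ΔP ≈ 0.02444 bar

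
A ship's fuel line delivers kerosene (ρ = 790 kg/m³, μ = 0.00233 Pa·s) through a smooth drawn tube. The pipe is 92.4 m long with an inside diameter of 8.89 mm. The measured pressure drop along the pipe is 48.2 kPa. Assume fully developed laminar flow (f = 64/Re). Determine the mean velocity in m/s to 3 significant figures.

V ≈ 0.553 m/s

For laminar flow, f = 64/Re with Re = ρVD/μ, so Darcy-Weisbach reduces to ΔP = 32μLV/D². Solving for V: V = ΔP·D²/(32μL) = 4.82e+04·(0.00889)²/(32·0.00233·92.4) = 0.5529 m/s.
Check: Re = ρVD/μ = 790·0.5529·0.00889/0.00233 = 1667 < 2300, so the laminar assumption holds.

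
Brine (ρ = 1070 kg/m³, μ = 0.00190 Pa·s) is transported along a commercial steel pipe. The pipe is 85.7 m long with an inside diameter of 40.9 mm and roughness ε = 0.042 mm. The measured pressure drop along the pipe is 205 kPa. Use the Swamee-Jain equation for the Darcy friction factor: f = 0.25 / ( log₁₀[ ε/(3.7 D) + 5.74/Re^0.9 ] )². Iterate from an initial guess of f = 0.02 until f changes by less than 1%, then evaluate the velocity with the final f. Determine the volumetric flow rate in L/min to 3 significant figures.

Q ≈ 220 L/min

Rearranging Darcy-Weisbach: V = √(2·ΔP·D/(f·L·ρ)). With ε/D = 4.2e-05/0.0409 = 0.00103, iterate starting from f = 0.02:
  f = 0.02 → V = √(2·2.05e+05·0.0409/(0.02·85.7·1070)) = 3.024 m/s; Re = ρVD/μ = 6.965e+04; f → 0.02329
  f = 0.02329 → V = 2.802 m/s; Re = 6.455e+04; f → 0.02349
Converged (Δf/f < 1%). With the final f = 0.02349: V = √(2·2.05e+05·0.0409/(0.02349·85.7·1070)) = 2.79 m/s.
Q = V·A = 2.79·(π/4·0.0409²) = 0.003666 m³/s = 220 L/min.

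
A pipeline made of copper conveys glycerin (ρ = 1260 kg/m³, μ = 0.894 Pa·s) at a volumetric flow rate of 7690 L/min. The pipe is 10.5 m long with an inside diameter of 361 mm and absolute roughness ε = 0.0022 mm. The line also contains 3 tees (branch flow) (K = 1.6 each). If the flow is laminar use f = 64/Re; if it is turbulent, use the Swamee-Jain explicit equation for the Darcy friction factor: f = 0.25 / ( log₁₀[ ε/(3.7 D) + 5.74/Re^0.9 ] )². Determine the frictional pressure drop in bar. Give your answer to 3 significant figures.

ΔP ≈ 0.0763 bar

Q = 7690 L/min = 7690/60000 = 0.1282 m³/s.
Cross-sectional area A = πD²/4 = π(0.361)²/4 = 0.1024 m²; mean velocity V = Q/A = 0.1282/0.1024 = 1.252 m/s.
Reynolds number Re = ρVD/μ = 1260 · 1.252 · 0.361 / 0.894 = 637.1.
Re < 2300 → laminar flow, so f = 64/Re = 64/637.1 = 0.1005 (the turbulent correlation is not needed).
Total minor-loss coefficient ΣK = 3·1.6 = 4.8.
ΔP = [f·L/D + ΣK]·(ρV²/2) = [0.1005·10.5/0.361 + 4.8]·(1260·1.252²/2) = [2.922 + 4.8]·987.8 = 7628 Pa.
ΔP = 7628 Pa = 0.0763 bar.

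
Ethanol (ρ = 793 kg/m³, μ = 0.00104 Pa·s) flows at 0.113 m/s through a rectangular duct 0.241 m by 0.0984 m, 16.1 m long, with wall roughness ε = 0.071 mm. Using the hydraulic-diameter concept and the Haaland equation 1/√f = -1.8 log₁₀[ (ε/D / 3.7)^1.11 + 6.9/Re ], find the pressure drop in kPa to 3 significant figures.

ΔP ≈ 0.0175 kPa

Hydraulic diameter D_h = 4A/P = 4·(0.241·0.0984)/(2·(0.241+0.0984)) = 0.09486/0.6788 = 0.1397 m.
Re = ρVD_h/μ = 793·0.113·0.1397/0.00104 = 1.204e+04.
ε/D_h = 7.1e-05/0.1397 = 0.000508; Haaland gives 1/√f = -1.8 log₁₀[5.16e-05+0.000573] = 5.768, so f = 0.03006.
ΔP = f(L/D_h)(ρV²/2) = 0.03006·16.1/0.1397·5.063 = 17.53 Pa.
ΔP = 0.0175 kPa.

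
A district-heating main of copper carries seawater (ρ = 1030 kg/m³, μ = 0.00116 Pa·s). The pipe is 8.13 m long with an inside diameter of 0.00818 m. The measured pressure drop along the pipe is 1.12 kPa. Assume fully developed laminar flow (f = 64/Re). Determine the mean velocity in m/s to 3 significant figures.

V ≈ 0.248 m/s

For laminar flow, f = 64/Re with Re = ρVD/μ, so Darcy-Weisbach reduces to ΔP = 32μLV/D². Solving for V: V = ΔP·D²/(32μL) = 1120·(0.00818)²/(32·0.00116·8.13) = 0.2483 m/s.
Check: Re = ρVD/μ = 1030·0.2483·0.00818/0.00116 = 1804 < 2300, so the laminar assumption holds.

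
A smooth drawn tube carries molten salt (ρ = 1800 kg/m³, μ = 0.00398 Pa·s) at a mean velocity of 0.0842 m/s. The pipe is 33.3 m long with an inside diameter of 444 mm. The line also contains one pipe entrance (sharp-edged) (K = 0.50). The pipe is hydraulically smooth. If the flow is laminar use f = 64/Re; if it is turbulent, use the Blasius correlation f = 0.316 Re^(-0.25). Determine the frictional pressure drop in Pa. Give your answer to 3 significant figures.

ΔP ≈ 16.5 Pa

Reynolds number Re = ρVD/μ = 1800 · 0.0842 · 0.444 / 0.00398 = 1.691e+04.
Re > 4000 → turbulent. Smooth-pipe (Blasius): f = 0.316 Re^(-0.25) = 0.316/(1.691e+04)^0.25 = 0.02771.
Total minor-loss coefficient ΣK = 1·0.5 = 0.5.
ΔP = [f·L/D + ΣK]·(ρV²/2) = [0.02771·33.3/0.444 + 0.5]·(1800·0.0842²/2) = [2.078 + 0.5]·6.381 = 16.45 Pa.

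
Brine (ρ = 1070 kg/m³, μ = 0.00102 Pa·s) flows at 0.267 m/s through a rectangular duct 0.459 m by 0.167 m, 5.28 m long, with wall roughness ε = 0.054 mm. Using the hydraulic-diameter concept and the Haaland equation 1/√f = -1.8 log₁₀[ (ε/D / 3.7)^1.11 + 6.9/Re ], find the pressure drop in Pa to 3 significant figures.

Hydraulic diameter D_h = 4A/P = 4·(0.459·0.167)/(2·(0.459+0.167)) = 0.3066/1.252 = 0.2449 m.
Re = ρVD_h/μ = 1070·0.267·0.2449/0.00102 = 6.859e+04.
ε/D_h = 5.4e-05/0.2449 = 0.000221; Haaland gives 1/√f = -1.8 log₁₀[2.04e-05+0.000101] = 7.051, so f = 0.02012.
ΔP = f(L/D_h)(ρV²/2) = 0.02012·5.28/0.2449·38.14 = 16.54 Pa.

ΔP ≈ 16.5 Pa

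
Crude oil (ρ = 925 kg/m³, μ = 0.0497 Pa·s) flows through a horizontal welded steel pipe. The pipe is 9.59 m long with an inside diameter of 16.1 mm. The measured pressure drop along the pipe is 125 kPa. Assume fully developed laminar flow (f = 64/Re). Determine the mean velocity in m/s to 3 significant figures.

V ≈ 2.12 m/s

For laminar flow, f = 64/Re with Re = ρVD/μ, so Darcy-Weisbach reduces to ΔP = 32μLV/D². Solving for V: V = ΔP·D²/(32μL) = 1.25e+05·(0.0161)²/(32·0.0497·9.59) = 2.124 m/s.
Check: Re = ρVD/μ = 925·2.124·0.0161/0.0497 = 636.6 < 2300, so the laminar assumption holds.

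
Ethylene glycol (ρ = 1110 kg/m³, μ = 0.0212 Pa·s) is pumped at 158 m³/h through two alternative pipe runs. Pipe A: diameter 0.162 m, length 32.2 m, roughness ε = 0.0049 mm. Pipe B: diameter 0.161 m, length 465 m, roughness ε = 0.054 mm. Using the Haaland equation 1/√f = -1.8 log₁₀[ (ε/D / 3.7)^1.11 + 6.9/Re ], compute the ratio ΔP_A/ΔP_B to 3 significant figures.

Pipe A: V = Q/A = 0.04389/0.02061 = 2.129 m/s; Re = 1.806e+04; ε/D = 3.02e-05; Haaland → f = 0.02646; ΔP_A = f(L/D)(ρV²/2) = 1.323e+04 Pa.
Pipe B: V = Q/A = 0.04389/0.02036 = 2.156 m/s; Re = 1.817e+04; ε/D = 0.000335; Haaland → f = 0.02694; ΔP_B = f(L/D)(ρV²/2) = 2.007e+05 Pa.
ΔP_A/ΔP_B = 1.323e+04/2.007e+05 = 0.0659.

ΔP_A/ΔP_B ≈ 0.0659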